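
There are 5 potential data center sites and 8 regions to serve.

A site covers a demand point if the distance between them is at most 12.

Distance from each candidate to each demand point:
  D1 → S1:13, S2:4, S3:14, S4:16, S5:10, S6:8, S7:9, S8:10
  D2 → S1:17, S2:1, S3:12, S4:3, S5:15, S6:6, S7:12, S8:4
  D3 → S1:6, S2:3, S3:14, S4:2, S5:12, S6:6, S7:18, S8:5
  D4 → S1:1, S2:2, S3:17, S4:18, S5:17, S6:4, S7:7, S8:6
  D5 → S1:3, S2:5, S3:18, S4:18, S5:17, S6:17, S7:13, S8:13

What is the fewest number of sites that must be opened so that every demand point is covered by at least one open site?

Coverage sets (demand points within 12 of each site):
  D1: {S2, S5, S6, S7, S8}
  D2: {S2, S3, S4, S6, S7, S8}
  D3: {S1, S2, S4, S5, S6, S8}
  D4: {S1, S2, S6, S7, S8}
  D5: {S1, S2}
No single site covers all 8 demand points.
But {D2, D3} covers everything, so the minimum is 2.

2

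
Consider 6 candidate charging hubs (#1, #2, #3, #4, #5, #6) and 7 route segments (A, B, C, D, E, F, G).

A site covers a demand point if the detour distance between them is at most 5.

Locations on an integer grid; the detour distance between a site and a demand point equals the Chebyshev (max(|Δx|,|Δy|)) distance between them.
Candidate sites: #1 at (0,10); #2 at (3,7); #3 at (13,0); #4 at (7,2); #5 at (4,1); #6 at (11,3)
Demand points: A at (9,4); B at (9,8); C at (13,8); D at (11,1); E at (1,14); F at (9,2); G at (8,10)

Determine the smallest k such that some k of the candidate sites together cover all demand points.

Coverage sets (demand points within 5 of each site):
  #1: {E}
  #2: {G}
  #3: {A, D, F}
  #4: {A, D, F}
  #5: {A, F}
  #6: {A, B, C, D, F}
No 2 sites suffice: every size-2 union leaves at least one demand point uncovered.
But {#1, #2, #6} covers everything, so the minimum is 3.

3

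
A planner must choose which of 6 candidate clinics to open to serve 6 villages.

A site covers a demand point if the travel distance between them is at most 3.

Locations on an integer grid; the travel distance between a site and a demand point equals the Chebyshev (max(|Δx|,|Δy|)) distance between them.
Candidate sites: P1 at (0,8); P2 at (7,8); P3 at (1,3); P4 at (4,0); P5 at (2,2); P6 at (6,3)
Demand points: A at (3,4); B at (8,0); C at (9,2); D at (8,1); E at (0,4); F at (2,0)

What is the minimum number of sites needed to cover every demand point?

Coverage sets (demand points within 3 of each site):
  P1: {}
  P2: {}
  P3: {A, E, F}
  P4: {F}
  P5: {A, E, F}
  P6: {A, B, C, D}
No single site covers all 6 demand points.
But {P3, P6} covers everything, so the minimum is 2.

2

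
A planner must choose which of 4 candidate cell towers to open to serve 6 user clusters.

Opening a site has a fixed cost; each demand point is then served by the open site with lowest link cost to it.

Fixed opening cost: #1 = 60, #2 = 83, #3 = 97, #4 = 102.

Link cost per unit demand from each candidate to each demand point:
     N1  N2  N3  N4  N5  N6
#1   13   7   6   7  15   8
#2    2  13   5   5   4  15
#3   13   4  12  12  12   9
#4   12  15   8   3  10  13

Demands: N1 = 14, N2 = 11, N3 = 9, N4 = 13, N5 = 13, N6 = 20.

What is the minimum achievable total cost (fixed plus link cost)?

Open {#1, #2}: assign each demand point to its cheapest open site.
  N1→#2 14×2=28, N2→#1 11×7=77, N3→#2 9×5=45, N4→#2 13×5=65, N5→#2 13×4=52, N6→#1 20×8=160
  link cost 427, fixed 143 → total 570.
Compare {#2, #3}: link cost 414 + fixed 180 = 594.
Compare {#1, #2, #3}: link cost 394 + fixed 240 = 634.
Compare {#1, #2, #4}: link cost 401 + fixed 245 = 646.
All other subsets cost ≥ 594. Minimum total cost: 570.

570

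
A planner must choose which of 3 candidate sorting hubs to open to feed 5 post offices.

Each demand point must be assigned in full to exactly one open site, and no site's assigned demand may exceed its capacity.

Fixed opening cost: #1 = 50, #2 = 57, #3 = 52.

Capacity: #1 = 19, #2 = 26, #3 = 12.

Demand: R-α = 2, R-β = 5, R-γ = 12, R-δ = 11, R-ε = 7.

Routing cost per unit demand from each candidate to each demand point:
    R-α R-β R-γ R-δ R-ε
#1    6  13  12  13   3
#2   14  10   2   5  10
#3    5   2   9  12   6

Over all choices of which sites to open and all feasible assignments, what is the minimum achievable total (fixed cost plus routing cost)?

268

Open {#2, #3}; cheapest assignment that respects the capacities:
  #2 (cap 26, load 25): R-α, R-γ, R-δ — cost 2×14 + 12×2 + 11×5 = 107
  #3 (cap 12, load 12): R-β, R-ε — cost 5×2 + 7×6 = 52
  Shipping 159, fixed 109 → total 268.
  Any other capacity-feasible assignment to {#2, #3} ships for at least 159.
Compare {#1, #2, #3}: its best feasible assignment gives total 279.
Compare {#1, #2}: its best feasible assignment gives total 284.
Every other set of open sites that can feasibly serve all demand totals ≥ 279 even under its best assignment. Minimum: 268.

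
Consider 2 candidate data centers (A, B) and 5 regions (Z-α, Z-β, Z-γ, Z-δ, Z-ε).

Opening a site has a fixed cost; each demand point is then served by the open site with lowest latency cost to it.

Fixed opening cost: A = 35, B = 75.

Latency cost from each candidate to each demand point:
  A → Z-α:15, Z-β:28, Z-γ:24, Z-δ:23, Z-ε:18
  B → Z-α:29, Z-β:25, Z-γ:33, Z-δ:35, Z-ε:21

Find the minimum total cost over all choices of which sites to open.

Open {A}: assign each demand point to its cheapest open site.
  Z-α→A 15, Z-β→A 28, Z-γ→A 24, Z-δ→A 23, Z-ε→A 18
  latency cost 108, fixed 35 → total 143.
Compare {A, B}: latency cost 105 + fixed 110 = 215.
Compare {B}: latency cost 143 + fixed 75 = 218.

143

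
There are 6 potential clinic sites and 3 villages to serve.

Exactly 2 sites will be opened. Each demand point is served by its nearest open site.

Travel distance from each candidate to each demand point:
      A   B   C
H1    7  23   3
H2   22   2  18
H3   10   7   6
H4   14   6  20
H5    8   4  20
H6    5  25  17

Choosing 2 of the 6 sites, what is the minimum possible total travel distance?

12

Open {H1, H2}.
  A→H1 7, B→H2 2, C→H1 3  ⇒ total 12.
Compare {H1, H5}: total 14.
Compare {H1, H4}: total 16.
No size-2 selection does better; minimum is 12.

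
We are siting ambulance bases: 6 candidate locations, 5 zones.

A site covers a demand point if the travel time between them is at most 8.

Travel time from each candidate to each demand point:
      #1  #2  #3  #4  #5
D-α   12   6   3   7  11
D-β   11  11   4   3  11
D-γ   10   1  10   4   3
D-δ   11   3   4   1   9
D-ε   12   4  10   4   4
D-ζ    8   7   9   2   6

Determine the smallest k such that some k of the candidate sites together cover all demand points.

Coverage sets (demand points within 8 of each site):
  D-α: {#2, #3, #4}
  D-β: {#3, #4}
  D-γ: {#2, #4, #5}
  D-δ: {#2, #3, #4}
  D-ε: {#2, #4, #5}
  D-ζ: {#1, #2, #4, #5}
No single site covers all 5 demand points.
But {D-α, D-ζ} covers everything, so the minimum is 2.

2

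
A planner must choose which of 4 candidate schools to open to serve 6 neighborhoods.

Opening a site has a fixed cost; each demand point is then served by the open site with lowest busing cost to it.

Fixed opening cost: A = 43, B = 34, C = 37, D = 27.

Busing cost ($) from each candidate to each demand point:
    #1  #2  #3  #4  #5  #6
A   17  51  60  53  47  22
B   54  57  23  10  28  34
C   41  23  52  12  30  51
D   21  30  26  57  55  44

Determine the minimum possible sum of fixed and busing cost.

Open {B, D}: assign each demand point to its cheapest open site.
  #1→D 21, #2→D 30, #3→B 23, #4→B 10, #5→B 28, #6→B 34
  busing cost 146, fixed 61 → total 207.
Compare {C, D}: busing cost 156 + fixed 64 = 220.
Compare {A, B}: busing cost 151 + fixed 77 = 228.
Compare {B, C}: busing cost 159 + fixed 71 = 230.
All other subsets cost ≥ 220. Minimum total cost: 207.

207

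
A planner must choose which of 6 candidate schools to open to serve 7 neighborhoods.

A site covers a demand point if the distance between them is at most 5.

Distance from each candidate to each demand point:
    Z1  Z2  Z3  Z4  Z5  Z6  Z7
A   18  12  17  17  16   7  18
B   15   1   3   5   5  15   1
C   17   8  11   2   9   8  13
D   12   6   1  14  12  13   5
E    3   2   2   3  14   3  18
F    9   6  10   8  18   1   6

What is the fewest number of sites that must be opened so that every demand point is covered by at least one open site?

Coverage sets (demand points within 5 of each site):
  A: {}
  B: {Z2, Z3, Z4, Z5, Z7}
  C: {Z4}
  D: {Z3, Z7}
  E: {Z1, Z2, Z3, Z4, Z6}
  F: {Z6}
No single site covers all 7 demand points.
But {B, E} covers everything, so the minimum is 2.

2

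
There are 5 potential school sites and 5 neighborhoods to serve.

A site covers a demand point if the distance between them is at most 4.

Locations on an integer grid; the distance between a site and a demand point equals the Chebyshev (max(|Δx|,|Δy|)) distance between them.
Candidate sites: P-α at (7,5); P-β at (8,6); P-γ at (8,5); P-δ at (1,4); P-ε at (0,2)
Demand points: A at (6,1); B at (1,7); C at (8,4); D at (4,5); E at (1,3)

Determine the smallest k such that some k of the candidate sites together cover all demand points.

2

Coverage sets (demand points within 4 of each site):
  P-α: {A, C, D}
  P-β: {C, D}
  P-γ: {A, C, D}
  P-δ: {B, D, E}
  P-ε: {D, E}
No single site covers all 5 demand points.
But {P-α, P-δ} covers everything, so the minimum is 2.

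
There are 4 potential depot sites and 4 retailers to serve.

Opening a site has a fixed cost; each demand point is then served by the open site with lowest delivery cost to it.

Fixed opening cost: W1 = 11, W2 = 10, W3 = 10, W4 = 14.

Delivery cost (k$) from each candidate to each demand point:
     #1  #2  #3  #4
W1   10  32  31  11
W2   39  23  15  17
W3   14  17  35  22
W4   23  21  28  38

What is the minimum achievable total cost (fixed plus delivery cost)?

Open {W1, W2}: assign each demand point to its cheapest open site.
  #1→W1 10, #2→W2 23, #3→W2 15, #4→W1 11
  delivery cost 59, fixed 21 → total 80.
Compare {W2, W3}: delivery cost 63 + fixed 20 = 83.
Compare {W1, W2, W3}: delivery cost 53 + fixed 31 = 84.
Compare {W1, W3}: delivery cost 69 + fixed 21 = 90.
All other subsets cost ≥ 83. Minimum total cost: 80.

80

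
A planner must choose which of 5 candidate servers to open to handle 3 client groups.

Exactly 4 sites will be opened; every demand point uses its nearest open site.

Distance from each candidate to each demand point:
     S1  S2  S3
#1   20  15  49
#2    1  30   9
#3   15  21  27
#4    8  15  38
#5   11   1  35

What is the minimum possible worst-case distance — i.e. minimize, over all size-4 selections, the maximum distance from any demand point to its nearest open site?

Open {#1, #2, #3, #5}.
  Farthest demand point is S3 at distance 9 (to #2); all others are ≤ 9.
With {#1, #2, #4, #5} the worst case is 9.
With {#2, #3, #4, #5} the worst case is 9.
No size-4 selection achieves below 9.

9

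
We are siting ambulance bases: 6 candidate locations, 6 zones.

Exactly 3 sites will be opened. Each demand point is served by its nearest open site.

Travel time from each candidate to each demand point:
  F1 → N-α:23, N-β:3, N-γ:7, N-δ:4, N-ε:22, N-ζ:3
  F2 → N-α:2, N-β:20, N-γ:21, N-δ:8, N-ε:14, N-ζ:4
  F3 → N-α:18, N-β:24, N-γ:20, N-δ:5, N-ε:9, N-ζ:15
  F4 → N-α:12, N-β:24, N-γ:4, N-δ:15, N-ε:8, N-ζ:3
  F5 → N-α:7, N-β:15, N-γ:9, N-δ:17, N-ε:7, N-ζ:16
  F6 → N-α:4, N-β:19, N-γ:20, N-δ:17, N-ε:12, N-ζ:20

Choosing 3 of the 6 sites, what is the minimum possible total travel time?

Open {F1, F2, F4}.
  N-α→F2 2, N-β→F1 3, N-γ→F4 4, N-δ→F1 4, N-ε→F4 8, N-ζ→F1 3  ⇒ total 24.
Compare {F1, F2, F5}: total 26.
Compare {F1, F4, F6}: total 26.
No size-3 selection does better; minimum is 24.

24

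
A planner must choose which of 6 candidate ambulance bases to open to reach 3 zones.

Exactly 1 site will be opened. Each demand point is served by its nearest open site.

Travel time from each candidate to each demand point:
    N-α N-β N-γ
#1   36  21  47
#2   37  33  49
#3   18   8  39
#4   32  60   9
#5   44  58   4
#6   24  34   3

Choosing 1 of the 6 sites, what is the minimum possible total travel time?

61

Open {#6}.
  N-α→#6 24, N-β→#6 34, N-γ→#6 3  ⇒ total 61.
Compare {#3}: total 65.
Compare {#4}: total 101.
No size-1 selection does better; minimum is 61.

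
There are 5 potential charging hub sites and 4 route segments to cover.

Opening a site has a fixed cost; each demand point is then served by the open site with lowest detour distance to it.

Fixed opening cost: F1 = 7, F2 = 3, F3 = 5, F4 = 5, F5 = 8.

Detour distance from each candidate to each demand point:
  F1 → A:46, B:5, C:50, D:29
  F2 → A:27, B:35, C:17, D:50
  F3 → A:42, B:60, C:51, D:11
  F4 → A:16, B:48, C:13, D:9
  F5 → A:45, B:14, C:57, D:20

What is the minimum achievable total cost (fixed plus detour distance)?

Open {F1, F4}: assign each demand point to its cheapest open site.
  A→F4 16, B→F1 5, C→F4 13, D→F4 9
  detour distance 43, fixed 12 → total 55.
Compare {F1, F2, F4}: detour distance 43 + fixed 15 = 58.
Compare {F1, F3, F4}: detour distance 43 + fixed 17 = 60.
Compare {F1, F4, F5}: detour distance 43 + fixed 20 = 63.
All other subsets cost ≥ 58. Minimum total cost: 55.

55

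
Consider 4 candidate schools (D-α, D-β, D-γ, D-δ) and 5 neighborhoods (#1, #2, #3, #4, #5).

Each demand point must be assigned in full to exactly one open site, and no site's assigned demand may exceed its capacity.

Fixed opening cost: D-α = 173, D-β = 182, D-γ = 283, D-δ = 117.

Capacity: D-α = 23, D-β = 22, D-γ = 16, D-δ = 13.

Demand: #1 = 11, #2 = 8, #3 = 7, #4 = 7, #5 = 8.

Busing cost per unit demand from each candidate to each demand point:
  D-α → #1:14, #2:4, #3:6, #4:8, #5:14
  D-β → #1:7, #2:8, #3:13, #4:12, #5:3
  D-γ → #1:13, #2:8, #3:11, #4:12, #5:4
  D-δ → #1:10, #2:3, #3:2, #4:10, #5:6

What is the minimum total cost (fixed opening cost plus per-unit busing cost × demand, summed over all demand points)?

586

Open {D-α, D-β}; cheapest assignment that respects the capacities:
  D-α (cap 23, load 22): #2, #3, #4 — cost 8×4 + 7×6 + 7×8 = 130
  D-β (cap 22, load 19): #1, #5 — cost 11×7 + 8×3 = 101
  Shipping 231, fixed 355 → total 586.
  Any other capacity-feasible assignment to {D-α, D-β} ships for at least 231.
Compare {D-α, D-β, D-δ}: its best feasible assignment gives total 675.
Compare {D-α, D-γ, D-δ}: its best feasible assignment gives total 845.
Every other set of open sites that can feasibly serve all demand totals ≥ 675 even under its best assignment. Minimum: 586.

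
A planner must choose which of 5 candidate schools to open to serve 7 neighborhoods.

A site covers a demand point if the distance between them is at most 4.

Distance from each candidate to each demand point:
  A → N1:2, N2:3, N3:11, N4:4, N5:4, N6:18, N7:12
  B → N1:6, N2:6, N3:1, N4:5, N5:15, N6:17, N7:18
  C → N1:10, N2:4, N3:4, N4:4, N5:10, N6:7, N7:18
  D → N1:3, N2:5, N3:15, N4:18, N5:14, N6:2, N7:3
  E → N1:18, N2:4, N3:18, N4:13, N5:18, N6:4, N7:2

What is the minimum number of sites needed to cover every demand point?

Coverage sets (demand points within 4 of each site):
  A: {N1, N2, N4, N5}
  B: {N3}
  C: {N2, N3, N4}
  D: {N1, N6, N7}
  E: {N2, N6, N7}
No 2 sites suffice: every size-2 union leaves at least one demand point uncovered.
But {A, B, D} covers everything, so the minimum is 3.

3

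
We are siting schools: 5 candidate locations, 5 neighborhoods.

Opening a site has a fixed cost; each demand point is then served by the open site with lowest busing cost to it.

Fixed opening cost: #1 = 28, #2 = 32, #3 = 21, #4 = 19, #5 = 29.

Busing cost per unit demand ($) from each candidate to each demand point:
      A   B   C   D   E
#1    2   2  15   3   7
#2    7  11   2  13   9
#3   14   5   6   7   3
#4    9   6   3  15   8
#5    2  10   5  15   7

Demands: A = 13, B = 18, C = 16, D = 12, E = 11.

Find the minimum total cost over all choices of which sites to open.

244

Open {#1, #2, #3}: assign each demand point to its cheapest open site.
  A→#1 13×2=26, B→#1 18×2=36, C→#2 16×2=32, D→#1 12×3=36, E→#3 11×3=33
  busing cost 163, fixed 81 → total 244.
Compare {#1, #3, #4}: busing cost 179 + fixed 68 = 247.
Compare {#1, #2, #3, #4}: busing cost 163 + fixed 100 = 263.
Compare {#1, #2}: busing cost 207 + fixed 60 = 267.
All other subsets cost ≥ 247. Minimum total cost: 244.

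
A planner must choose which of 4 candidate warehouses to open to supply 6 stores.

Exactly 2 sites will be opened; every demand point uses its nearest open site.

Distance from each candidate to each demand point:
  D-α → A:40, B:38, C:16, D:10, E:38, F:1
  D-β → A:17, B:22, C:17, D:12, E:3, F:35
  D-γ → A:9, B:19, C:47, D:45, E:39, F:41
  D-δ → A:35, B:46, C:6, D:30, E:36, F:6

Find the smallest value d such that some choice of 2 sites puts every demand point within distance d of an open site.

Open {D-α, D-β}.
  Farthest demand point is B at distance 22 (to D-β); all others are ≤ 22.
With {D-β, D-δ} the worst case is 22.
With {D-β, D-γ} the worst case is 35.
No size-2 selection achieves below 22.

22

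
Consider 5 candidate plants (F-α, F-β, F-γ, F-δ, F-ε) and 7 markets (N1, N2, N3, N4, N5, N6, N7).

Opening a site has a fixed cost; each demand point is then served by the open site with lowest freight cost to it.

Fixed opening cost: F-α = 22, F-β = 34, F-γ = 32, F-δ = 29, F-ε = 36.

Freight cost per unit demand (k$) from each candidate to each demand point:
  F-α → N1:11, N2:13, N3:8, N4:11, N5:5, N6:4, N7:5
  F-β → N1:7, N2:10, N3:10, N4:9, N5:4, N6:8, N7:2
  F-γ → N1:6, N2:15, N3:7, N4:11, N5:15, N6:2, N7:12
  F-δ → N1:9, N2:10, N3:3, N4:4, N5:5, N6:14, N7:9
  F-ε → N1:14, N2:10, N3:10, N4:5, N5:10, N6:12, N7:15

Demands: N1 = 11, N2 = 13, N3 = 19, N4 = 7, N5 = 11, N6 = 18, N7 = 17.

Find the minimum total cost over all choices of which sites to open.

Open {F-β, F-γ, F-δ}: assign each demand point to its cheapest open site.
  N1→F-γ 11×6=66, N2→F-β 13×10=130, N3→F-δ 19×3=57, N4→F-δ 7×4=28, N5→F-β 11×4=44, N6→F-γ 18×2=36, N7→F-β 17×2=34
  freight cost 395, fixed 95 → total 490.
Compare {F-α, F-β, F-γ, F-δ}: freight cost 395 + fixed 117 = 512.
Compare {F-β, F-γ, F-δ, F-ε}: freight cost 395 + fixed 131 = 526.
Compare {F-α, F-β, F-δ}: freight cost 442 + fixed 85 = 527.
All other subsets cost ≥ 512. Minimum total cost: 490.

490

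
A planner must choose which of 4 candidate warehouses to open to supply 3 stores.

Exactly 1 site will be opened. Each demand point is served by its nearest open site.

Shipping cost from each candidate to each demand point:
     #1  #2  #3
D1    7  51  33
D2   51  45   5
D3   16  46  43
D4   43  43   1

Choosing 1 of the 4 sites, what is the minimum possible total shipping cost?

87

Open {D4}.
  #1→D4 43, #2→D4 43, #3→D4 1  ⇒ total 87.
Compare {D1}: total 91.
Compare {D2}: total 101.
No size-1 selection does better; minimum is 87.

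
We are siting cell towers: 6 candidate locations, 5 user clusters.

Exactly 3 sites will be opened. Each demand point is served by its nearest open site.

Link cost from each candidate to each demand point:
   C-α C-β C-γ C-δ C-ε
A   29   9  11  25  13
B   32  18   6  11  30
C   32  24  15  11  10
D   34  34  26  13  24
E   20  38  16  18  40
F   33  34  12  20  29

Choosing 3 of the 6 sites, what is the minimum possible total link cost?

59

Open {A, B, E}.
  C-α→E 20, C-β→A 9, C-γ→B 6, C-δ→B 11, C-ε→A 13  ⇒ total 59.
Compare {A, C, E}: total 61.
Compare {A, B, C}: total 65.
No size-3 selection does better; minimum is 59.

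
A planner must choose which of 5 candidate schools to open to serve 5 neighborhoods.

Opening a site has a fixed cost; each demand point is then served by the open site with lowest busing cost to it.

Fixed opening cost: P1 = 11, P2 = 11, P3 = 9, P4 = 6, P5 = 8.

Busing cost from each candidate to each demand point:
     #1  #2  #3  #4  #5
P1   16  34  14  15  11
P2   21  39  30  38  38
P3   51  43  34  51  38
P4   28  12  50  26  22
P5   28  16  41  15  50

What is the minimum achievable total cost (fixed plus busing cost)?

Open {P1, P4}: assign each demand point to its cheapest open site.
  #1→P1 16, #2→P4 12, #3→P1 14, #4→P1 15, #5→P1 11
  busing cost 68, fixed 17 → total 85.
Compare {P1, P5}: busing cost 72 + fixed 19 = 91.
Compare {P1, P4, P5}: busing cost 68 + fixed 25 = 93.
Compare {P1, P3, P4}: busing cost 68 + fixed 26 = 94.
All other subsets cost ≥ 91. Minimum total cost: 85.

85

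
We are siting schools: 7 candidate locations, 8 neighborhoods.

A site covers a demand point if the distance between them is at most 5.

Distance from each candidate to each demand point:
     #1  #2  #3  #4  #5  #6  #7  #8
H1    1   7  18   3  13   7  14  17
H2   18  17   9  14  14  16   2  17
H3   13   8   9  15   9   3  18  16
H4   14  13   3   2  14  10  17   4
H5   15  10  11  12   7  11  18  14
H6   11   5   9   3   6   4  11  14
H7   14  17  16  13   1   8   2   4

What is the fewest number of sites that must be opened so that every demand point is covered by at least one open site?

Coverage sets (demand points within 5 of each site):
  H1: {#1, #4}
  H2: {#7}
  H3: {#6}
  H4: {#3, #4, #8}
  H5: {}
  H6: {#2, #4, #6}
  H7: {#5, #7, #8}
No 3 sites suffice: every size-3 union leaves at least one demand point uncovered.
But {H1, H4, H6, H7} covers everything, so the minimum is 4.

4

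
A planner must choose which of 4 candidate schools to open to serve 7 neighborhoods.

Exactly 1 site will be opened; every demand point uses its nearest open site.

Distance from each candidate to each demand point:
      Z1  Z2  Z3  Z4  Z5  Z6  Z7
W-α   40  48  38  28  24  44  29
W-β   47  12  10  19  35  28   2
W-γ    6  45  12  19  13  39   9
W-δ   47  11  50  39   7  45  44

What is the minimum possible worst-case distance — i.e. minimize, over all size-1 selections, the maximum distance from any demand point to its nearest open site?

45

Open {W-γ}.
  Farthest demand point is Z2 at distance 45 (to W-γ); all others are ≤ 45.
With {W-β} the worst case is 47.
With {W-α} the worst case is 48.
No size-1 selection achieves below 45.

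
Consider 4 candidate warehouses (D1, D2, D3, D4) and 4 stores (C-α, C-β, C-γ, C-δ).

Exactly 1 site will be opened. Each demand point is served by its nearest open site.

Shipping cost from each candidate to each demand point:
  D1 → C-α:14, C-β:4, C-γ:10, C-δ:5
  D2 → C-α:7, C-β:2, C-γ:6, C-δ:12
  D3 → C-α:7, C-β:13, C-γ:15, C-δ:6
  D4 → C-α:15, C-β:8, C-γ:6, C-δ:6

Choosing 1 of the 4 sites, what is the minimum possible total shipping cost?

27

Open {D2}.
  C-α→D2 7, C-β→D2 2, C-γ→D2 6, C-δ→D2 12  ⇒ total 27.
Compare {D1}: total 33.
Compare {D4}: total 35.
No size-1 selection does better; minimum is 27.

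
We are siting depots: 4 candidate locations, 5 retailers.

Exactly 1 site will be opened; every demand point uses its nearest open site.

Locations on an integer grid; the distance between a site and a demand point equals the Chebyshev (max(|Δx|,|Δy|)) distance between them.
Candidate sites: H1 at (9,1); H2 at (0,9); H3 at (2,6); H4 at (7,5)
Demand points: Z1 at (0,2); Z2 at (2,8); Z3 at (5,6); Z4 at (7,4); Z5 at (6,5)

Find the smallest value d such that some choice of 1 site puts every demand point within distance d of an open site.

5

Open {H3}.
  Farthest demand point is Z4 at distance 5 (to H3); all others are ≤ 5.
With {H2} the worst case is 7.
With {H4} the worst case is 7.
No size-1 selection achieves below 5.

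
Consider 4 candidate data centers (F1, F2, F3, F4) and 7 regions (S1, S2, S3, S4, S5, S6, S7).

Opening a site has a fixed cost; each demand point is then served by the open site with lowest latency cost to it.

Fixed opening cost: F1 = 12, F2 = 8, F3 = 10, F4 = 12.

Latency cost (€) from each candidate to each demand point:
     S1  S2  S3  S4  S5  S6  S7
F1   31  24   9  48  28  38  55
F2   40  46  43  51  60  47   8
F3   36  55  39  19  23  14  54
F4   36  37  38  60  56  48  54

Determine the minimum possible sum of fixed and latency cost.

158

Open {F1, F2, F3}: assign each demand point to its cheapest open site.
  S1→F1 31, S2→F1 24, S3→F1 9, S4→F3 19, S5→F3 23, S6→F3 14, S7→F2 8
  latency cost 128, fixed 30 → total 158.
Compare {F1, F2, F3, F4}: latency cost 128 + fixed 42 = 170.
Compare {F1, F3}: latency cost 174 + fixed 22 = 196.
Compare {F2, F3}: latency cost 185 + fixed 18 = 203.
All other subsets cost ≥ 170. Minimum total cost: 158.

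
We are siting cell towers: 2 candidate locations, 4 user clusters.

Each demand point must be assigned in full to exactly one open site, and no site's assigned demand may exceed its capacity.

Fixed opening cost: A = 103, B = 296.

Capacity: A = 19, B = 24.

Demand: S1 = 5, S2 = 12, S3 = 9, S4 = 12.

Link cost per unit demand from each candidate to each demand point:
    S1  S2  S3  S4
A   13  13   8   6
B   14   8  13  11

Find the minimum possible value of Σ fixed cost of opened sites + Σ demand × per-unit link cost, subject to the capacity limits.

749

Open {A, B}; cheapest assignment that respects the capacities:
  A (cap 19, load 17): S1, S4 — cost 5×13 + 12×6 = 137
  B (cap 24, load 21): S2, S3 — cost 12×8 + 9×13 = 213
  Shipping 350, fixed 399 → total 749.
  Any other capacity-feasible assignment to {A, B} ships for at least 350.
Total demand is 38 and no other set of sites has combined capacity ≥ 38, so {A, B} is the only feasible choice of open sites. Minimum: 749.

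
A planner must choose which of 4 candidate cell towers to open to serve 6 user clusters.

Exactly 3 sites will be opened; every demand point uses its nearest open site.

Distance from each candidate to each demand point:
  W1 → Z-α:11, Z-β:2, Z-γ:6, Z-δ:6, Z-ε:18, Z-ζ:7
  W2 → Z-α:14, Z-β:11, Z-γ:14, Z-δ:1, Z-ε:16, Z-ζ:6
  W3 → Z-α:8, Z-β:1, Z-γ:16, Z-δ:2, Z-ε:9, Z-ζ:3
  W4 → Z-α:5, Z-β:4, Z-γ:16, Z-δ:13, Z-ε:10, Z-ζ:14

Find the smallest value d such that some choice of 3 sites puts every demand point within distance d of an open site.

9

Open {W1, W2, W3}.
  Farthest demand point is Z-ε at distance 9 (to W3); all others are ≤ 9.
With {W1, W3, W4} the worst case is 9.
With {W1, W2, W4} the worst case is 10.
No size-3 selection achieves below 9.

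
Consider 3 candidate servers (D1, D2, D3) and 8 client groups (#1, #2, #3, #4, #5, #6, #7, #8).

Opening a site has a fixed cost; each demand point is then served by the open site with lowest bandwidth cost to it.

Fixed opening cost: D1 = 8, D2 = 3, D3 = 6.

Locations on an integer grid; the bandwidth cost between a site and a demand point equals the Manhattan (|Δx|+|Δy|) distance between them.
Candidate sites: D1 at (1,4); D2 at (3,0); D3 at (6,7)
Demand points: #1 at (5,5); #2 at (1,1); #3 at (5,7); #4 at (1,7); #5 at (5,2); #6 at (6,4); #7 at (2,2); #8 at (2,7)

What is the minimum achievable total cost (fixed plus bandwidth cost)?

35

Open {D2, D3}: assign each demand point to its cheapest open site.
  #1→D3 3, #2→D2 3, #3→D3 1, #4→D3 5, #5→D2 4, #6→D3 3, #7→D2 3, #8→D3 4
  bandwidth cost 26, fixed 9 → total 35.
Compare {D1, D3}: bandwidth cost 26 + fixed 14 = 40.
Compare {D1, D2, D3}: bandwidth cost 24 + fixed 17 = 41.
Compare {D1}: bandwidth cost 36 + fixed 8 = 44.
All other subsets cost ≥ 40. Minimum total cost: 35.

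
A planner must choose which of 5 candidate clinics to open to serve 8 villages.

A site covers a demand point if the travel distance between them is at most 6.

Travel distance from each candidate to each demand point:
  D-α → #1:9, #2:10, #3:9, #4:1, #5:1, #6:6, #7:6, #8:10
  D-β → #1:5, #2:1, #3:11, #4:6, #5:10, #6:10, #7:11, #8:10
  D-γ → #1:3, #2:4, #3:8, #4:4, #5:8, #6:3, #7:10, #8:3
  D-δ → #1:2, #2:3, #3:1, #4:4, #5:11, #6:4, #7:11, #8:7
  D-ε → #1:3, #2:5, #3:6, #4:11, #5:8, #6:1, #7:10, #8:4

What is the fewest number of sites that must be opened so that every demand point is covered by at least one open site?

Coverage sets (demand points within 6 of each site):
  D-α: {#4, #5, #6, #7}
  D-β: {#1, #2, #4}
  D-γ: {#1, #2, #4, #6, #8}
  D-δ: {#1, #2, #3, #4, #6}
  D-ε: {#1, #2, #3, #6, #8}
No single site covers all 8 demand points.
But {D-α, D-ε} covers everything, so the minimum is 2.

2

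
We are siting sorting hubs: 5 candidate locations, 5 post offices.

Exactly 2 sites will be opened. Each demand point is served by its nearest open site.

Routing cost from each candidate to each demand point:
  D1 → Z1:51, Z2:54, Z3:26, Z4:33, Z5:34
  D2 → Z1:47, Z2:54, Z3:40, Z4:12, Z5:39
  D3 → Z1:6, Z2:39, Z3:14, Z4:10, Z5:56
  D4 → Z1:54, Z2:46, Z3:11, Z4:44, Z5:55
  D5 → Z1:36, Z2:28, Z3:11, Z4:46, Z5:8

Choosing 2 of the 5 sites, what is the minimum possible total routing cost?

Open {D3, D5}.
  Z1→D3 6, Z2→D5 28, Z3→D5 11, Z4→D3 10, Z5→D5 8  ⇒ total 63.
Compare {D2, D5}: total 95.
Compare {D1, D3}: total 103.
No size-2 selection does better; minimum is 63.

63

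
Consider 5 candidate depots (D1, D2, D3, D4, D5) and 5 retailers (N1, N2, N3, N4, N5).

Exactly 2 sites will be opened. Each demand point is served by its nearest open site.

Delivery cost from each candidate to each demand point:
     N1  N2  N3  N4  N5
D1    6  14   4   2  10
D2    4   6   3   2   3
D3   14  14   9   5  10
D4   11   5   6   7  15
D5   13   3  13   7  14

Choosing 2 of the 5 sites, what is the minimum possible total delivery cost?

Open {D2, D5}.
  N1→D2 4, N2→D5 3, N3→D2 3, N4→D2 2, N5→D2 3  ⇒ total 15.
Compare {D2, D4}: total 17.
Compare {D1, D2}: total 18.
No size-2 selection does better; minimum is 15.

15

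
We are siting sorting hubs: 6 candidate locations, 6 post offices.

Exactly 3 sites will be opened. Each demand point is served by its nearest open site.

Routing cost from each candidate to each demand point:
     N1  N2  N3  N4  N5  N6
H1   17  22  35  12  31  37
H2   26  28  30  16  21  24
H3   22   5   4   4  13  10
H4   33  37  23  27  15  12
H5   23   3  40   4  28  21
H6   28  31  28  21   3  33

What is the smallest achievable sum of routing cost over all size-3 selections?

43

Open {H1, H3, H6}.
  N1→H1 17, N2→H3 5, N3→H3 4, N4→H3 4, N5→H6 3, N6→H3 10  ⇒ total 43.
Compare {H3, H5, H6}: total 46.
Compare {H2, H3, H6}: total 48.
No size-3 selection does better; minimum is 43.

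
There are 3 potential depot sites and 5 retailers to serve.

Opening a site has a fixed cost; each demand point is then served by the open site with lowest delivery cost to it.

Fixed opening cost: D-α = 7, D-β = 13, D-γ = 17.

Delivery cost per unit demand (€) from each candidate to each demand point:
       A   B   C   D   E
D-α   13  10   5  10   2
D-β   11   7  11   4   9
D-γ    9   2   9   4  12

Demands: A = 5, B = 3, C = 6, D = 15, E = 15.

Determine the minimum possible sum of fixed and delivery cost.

195

Open {D-α, D-γ}: assign each demand point to its cheapest open site.
  A→D-γ 5×9=45, B→D-γ 3×2=6, C→D-α 6×5=30, D→D-γ 15×4=60, E→D-α 15×2=30
  delivery cost 171, fixed 24 → total 195.
Compare {D-α, D-β, D-γ}: delivery cost 171 + fixed 37 = 208.
Compare {D-α, D-β}: delivery cost 196 + fixed 20 = 216.
Compare {D-α}: delivery cost 305 + fixed 7 = 312.
All other subsets cost ≥ 208. Minimum total cost: 195.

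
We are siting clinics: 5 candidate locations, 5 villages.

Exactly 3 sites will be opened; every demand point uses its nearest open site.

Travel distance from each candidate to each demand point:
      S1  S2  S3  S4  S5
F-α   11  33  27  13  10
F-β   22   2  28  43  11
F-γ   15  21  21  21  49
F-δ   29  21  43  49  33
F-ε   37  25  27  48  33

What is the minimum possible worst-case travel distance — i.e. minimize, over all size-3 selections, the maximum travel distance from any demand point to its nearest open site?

Open {F-α, F-β, F-γ}.
  Farthest demand point is S3 at travel distance 21 (to F-γ); all others are ≤ 21.
With {F-α, F-γ, F-δ} the worst case is 21.
With {F-α, F-γ, F-ε} the worst case is 21.
No size-3 selection achieves below 21.

21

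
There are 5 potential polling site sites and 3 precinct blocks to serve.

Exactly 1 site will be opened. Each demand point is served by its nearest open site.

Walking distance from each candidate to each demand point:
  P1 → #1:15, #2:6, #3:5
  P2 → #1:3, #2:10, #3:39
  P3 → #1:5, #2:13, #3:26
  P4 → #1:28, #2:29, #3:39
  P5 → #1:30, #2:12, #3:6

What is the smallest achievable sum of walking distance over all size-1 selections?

Open {P1}.
  #1→P1 15, #2→P1 6, #3→P1 5  ⇒ total 26.
Compare {P3}: total 44.
Compare {P5}: total 48.
No size-1 selection does better; minimum is 26.

26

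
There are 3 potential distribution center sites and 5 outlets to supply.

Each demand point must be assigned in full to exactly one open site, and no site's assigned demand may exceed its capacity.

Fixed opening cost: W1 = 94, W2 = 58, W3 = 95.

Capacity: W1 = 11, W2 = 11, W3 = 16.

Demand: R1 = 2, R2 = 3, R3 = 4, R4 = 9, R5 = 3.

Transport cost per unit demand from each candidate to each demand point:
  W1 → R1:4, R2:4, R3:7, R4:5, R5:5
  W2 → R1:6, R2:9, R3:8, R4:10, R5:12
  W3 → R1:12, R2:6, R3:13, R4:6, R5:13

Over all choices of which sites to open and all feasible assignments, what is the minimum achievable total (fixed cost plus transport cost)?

300

Open {W1, W2}; cheapest assignment that respects the capacities:
  W1 (cap 11, load 11): R1, R4 — cost 2×4 + 9×5 = 53
  W2 (cap 11, load 10): R2, R3, R5 — cost 3×9 + 4×8 + 3×12 = 95
  Shipping 148, fixed 152 → total 300.
  Any other capacity-feasible assignment to {W1, W2} ships for at least 148.
Compare {W2, W3}: its best feasible assignment gives total 305.
Compare {W1, W3}: its best feasible assignment gives total 312.
Every other set of open sites that can feasibly serve all demand totals ≥ 305 even under its best assignment. Minimum: 300.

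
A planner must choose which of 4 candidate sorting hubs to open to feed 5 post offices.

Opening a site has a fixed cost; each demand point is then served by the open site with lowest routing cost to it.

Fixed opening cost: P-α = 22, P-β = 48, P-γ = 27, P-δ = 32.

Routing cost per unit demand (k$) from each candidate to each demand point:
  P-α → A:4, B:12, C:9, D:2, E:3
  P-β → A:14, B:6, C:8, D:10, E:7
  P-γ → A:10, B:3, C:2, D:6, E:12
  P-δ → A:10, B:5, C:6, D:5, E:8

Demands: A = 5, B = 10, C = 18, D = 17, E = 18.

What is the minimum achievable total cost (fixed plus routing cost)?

Open {P-α, P-γ}: assign each demand point to its cheapest open site.
  A→P-α 5×4=20, B→P-γ 10×3=30, C→P-γ 18×2=36, D→P-α 17×2=34, E→P-α 18×3=54
  routing cost 174, fixed 49 → total 223.
Compare {P-α, P-γ, P-δ}: routing cost 174 + fixed 81 = 255.
Compare {P-α, P-β, P-γ}: routing cost 174 + fixed 97 = 271.
Compare {P-α, P-β, P-γ, P-δ}: routing cost 174 + fixed 129 = 303.
All other subsets cost ≥ 255. Minimum total cost: 223.

223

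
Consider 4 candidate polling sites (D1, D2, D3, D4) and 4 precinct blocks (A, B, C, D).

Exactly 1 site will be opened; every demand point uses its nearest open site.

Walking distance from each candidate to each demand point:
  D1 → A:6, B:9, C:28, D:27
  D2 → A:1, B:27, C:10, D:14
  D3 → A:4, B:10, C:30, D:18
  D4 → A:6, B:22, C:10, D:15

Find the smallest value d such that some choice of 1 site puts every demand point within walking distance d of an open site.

22

Open {D4}.
  Farthest demand point is B at walking distance 22 (to D4); all others are ≤ 22.
With {D2} the worst case is 27.
With {D1} the worst case is 28.
No size-1 selection achieves below 22.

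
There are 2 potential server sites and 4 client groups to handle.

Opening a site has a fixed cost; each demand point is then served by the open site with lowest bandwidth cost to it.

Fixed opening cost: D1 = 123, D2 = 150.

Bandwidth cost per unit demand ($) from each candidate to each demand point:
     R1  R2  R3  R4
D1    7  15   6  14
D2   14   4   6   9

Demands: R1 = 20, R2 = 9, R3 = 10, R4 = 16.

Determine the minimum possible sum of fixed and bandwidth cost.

Open {D1, D2}: assign each demand point to its cheapest open site.
  R1→D1 20×7=140, R2→D2 9×4=36, R3→D1 10×6=60, R4→D2 16×9=144
  bandwidth cost 380, fixed 273 → total 653.
Compare {D2}: bandwidth cost 520 + fixed 150 = 670.
Compare {D1}: bandwidth cost 559 + fixed 123 = 682.

653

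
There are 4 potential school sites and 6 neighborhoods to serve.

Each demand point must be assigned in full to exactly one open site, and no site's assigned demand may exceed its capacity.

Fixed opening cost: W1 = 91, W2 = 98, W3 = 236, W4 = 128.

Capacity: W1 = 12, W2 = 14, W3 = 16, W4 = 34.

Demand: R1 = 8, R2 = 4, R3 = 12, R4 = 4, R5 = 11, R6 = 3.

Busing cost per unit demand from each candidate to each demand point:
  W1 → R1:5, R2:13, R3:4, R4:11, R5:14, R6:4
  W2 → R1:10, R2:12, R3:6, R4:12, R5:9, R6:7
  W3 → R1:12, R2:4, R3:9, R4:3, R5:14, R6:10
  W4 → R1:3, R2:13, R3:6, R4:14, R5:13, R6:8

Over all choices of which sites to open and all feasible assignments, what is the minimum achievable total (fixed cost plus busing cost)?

550

Open {W2, W4}; cheapest assignment that respects the capacities:
  W2 (cap 14, load 14): R5, R6 — cost 11×9 + 3×7 = 120
  W4 (cap 34, load 28): R1, R2, R3, R4 — cost 8×3 + 4×13 + 12×6 + 4×14 = 204
  Shipping 324, fixed 226 → total 550.
  Any other capacity-feasible assignment to {W2, W4} ships for at least 324.
Compare {W1, W4}: its best feasible assignment gives total 566.
Compare {W1, W2, W4}: its best feasible assignment gives total 617.
Every other set of open sites that can feasibly serve all demand totals ≥ 566 even under its best assignment. Minimum: 550.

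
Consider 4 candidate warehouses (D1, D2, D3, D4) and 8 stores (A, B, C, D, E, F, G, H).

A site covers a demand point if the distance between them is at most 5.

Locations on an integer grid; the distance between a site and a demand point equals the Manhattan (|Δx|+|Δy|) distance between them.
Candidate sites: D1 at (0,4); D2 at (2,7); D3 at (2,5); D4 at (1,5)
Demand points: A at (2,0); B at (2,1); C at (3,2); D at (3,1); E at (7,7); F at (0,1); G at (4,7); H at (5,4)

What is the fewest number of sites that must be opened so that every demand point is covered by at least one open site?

Coverage sets (demand points within 5 of each site):
  D1: {B, C, F, H}
  D2: {E, G}
  D3: {A, B, C, D, G, H}
  D4: {B, C, F, G, H}
No 2 sites suffice: every size-2 union leaves at least one demand point uncovered.
But {D1, D2, D3} covers everything, so the minimum is 3.

3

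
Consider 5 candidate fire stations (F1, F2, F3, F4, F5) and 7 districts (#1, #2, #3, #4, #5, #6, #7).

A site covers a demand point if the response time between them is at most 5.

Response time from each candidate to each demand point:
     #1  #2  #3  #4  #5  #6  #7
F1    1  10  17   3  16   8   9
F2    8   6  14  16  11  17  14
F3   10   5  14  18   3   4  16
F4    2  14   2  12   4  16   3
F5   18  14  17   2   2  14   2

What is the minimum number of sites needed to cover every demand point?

Coverage sets (demand points within 5 of each site):
  F1: {#1, #4}
  F2: {}
  F3: {#2, #5, #6}
  F4: {#1, #3, #5, #7}
  F5: {#4, #5, #7}
No 2 sites suffice: every size-2 union leaves at least one demand point uncovered.
But {F1, F3, F4} covers everything, so the minimum is 3.

3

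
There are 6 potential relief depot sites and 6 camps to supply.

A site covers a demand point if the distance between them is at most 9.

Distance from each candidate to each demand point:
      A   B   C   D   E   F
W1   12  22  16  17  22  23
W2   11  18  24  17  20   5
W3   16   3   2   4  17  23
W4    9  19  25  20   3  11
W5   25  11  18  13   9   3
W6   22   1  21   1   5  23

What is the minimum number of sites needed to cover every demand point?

Coverage sets (demand points within 9 of each site):
  W1: {}
  W2: {F}
  W3: {B, C, D}
  W4: {A, E}
  W5: {E, F}
  W6: {B, D, E}
No 2 sites suffice: every size-2 union leaves at least one demand point uncovered.
But {W2, W3, W4} covers everything, so the minimum is 3.

3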